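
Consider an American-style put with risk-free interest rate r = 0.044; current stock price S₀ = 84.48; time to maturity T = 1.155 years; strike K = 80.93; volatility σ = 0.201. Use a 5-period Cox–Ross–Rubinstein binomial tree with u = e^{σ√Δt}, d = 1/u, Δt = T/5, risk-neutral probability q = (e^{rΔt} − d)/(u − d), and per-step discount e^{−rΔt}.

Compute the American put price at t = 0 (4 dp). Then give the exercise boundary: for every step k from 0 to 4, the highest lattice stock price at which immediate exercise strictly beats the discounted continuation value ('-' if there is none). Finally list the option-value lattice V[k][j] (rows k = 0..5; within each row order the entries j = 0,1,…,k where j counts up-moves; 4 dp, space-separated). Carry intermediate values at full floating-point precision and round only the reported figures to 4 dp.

price = 4.3048
boundary = - - - 63.2249 69.6375
tree:
4.3048
7.1836 1.8214
11.5584 3.4219 0.4296
17.7051 6.3014 0.9207 0.0000
23.5272 11.2925 1.9733 0.0000 0.0000
28.8132 17.7051 4.2294 0.0000 0.0000 0.0000

params: Δt=0.23100 u=1.10143 d=0.90791 q=0.52866 e^(-rΔt)=0.98989
t_5 payoffs: 28.8132 17.7051 4.2294 0.0000 0.0000 0.0000
t_4: node(4,0) S=57.4028 payoff=23.5272 vs cont=22.7088 → 23.5272 [stop]  node(4,1) S=69.6375 payoff=11.2925 vs cont=10.4741 → 11.2925 [stop]  node(4,2) S=84.4800 payoff=0.0000 vs cont=1.9733 → 1.9733 [wait]  node(4,3) S=102.4860 payoff=0.0000 vs cont=0.0000 → 0.0000 [wait]  node(4,4) S=124.3297 payoff=0.0000 vs cont=0.0000 → 0.0000 [wait]  ⇒ S*(4)=69.6375
t_3: node(3,0) S=63.2249 payoff=17.7051 vs cont=16.8867 → 17.7051 [stop]  node(3,1) S=76.7006 payoff=4.2294 vs cont=6.3014 → 6.3014 [wait]  node(3,2) S=93.0485 payoff=0.0000 vs cont=0.9207 → 0.9207 [wait]  node(3,3) S=112.8807 payoff=0.0000 vs cont=0.0000 → 0.0000 [wait]  ⇒ S*(3)=63.2249
t_2: node(2,0) S=69.6375 payoff=11.2925 vs cont=11.5584 → 11.5584 [wait]  node(2,1) S=84.4800 payoff=0.0000 vs cont=3.4219 → 3.4219 [wait]  node(2,2) S=102.4860 payoff=0.0000 vs cont=0.4296 → 0.4296 [wait]  ⇒ S*(2)=-
t_1: node(1,0) S=76.7006 payoff=4.2294 vs cont=7.1836 → 7.1836 [wait]  node(1,1) S=93.0485 payoff=0.0000 vs cont=1.8214 → 1.8214 [wait]  ⇒ S*(1)=-
t_0: node(0,0) S=84.4800 payoff=0.0000 vs cont=4.3048 → 4.3048 [wait]  ⇒ S*(0)=-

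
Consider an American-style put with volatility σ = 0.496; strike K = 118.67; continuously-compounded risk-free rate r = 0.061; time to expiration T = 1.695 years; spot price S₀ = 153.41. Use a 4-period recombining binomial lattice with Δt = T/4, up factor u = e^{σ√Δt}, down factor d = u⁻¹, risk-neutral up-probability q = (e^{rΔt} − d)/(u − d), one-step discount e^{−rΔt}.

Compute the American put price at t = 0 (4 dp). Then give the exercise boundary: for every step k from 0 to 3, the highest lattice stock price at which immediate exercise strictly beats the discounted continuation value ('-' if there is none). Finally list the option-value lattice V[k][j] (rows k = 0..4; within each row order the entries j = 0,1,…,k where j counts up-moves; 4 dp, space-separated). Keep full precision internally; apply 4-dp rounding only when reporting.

price = 16.3127
boundary = - - - 58.2349
tree:
16.3127
26.2418 5.5777
40.8325 10.5962 0.0000
60.4351 20.1301 0.0000 0.0000
76.5043 38.2421 0.0000 0.0000 0.0000

params: Δt=0.42375 u=1.38109 d=0.72406 q=0.45983 e^(-rΔt)=0.97448
t_4 payoffs: 76.5043 38.2421 0.0000 0.0000 0.0000
t_3: node(3,0) S=58.2349 payoff=60.4351 vs cont=57.4070 → 60.4351 [stop]  node(3,1) S=111.0785 payoff=7.5915 vs cont=20.1301 → 20.1301 [wait]  node(3,2) S=211.8738 payoff=0.0000 vs cont=0.0000 → 0.0000 [wait]  node(3,3) S=404.1329 payoff=0.0000 vs cont=0.0000 → 0.0000 [wait]  ⇒ S*(3)=58.2349
t_2: node(2,0) S=80.4279 payoff=38.2421 vs cont=40.8325 → 40.8325 [wait]  node(2,1) S=153.4100 payoff=0.0000 vs cont=10.5962 → 10.5962 [wait]  node(2,2) S=292.6178 payoff=0.0000 vs cont=0.0000 → 0.0000 [wait]  ⇒ S*(2)=-
t_1: node(1,0) S=111.0785 payoff=7.5915 vs cont=26.2418 → 26.2418 [wait]  node(1,1) S=211.8738 payoff=0.0000 vs cont=5.5777 → 5.5777 [wait]  ⇒ S*(1)=-
t_0: node(0,0) S=153.4100 payoff=0.0000 vs cont=16.3127 → 16.3127 [wait]  ⇒ S*(0)=-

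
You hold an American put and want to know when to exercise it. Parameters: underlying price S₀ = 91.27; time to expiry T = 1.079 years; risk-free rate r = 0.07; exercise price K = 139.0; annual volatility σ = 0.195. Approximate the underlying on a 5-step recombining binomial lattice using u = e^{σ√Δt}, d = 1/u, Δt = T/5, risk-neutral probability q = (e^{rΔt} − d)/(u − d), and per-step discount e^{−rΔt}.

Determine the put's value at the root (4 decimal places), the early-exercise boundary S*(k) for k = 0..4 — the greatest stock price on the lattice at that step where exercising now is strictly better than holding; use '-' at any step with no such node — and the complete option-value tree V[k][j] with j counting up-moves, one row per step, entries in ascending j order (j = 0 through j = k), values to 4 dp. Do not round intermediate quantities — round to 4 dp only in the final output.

price = 47.7300
boundary = 91.2700 99.9238 109.3981 119.7708 109.3981
tree:
47.7300
55.6344 39.0762
62.8542 47.7300 29.6019
69.4487 55.6344 39.0762 19.2292
75.4721 62.8542 47.7300 29.6019 8.3100
80.9739 69.4487 55.6344 39.0762 19.2292 0.0000

Δt=0.21580  u=1.09482  d=0.91340  q=0.56127  discount=0.98501
step 5 (expiry): payoffs max(K−S,0) = 80.9739 69.4487 55.6344 39.0762 19.2292 0.0000
step 4: (k=4,j=0): S=63.5279, (K−S)⁺=75.4721, hold=73.3882 ⇒ V=75.4721 exercise | (k=4,j=1): S=76.1458, (K−S)⁺=62.8542, hold=60.7702 ⇒ V=62.8542 exercise | (k=4,j=2): S=91.2700, (K−S)⁺=47.7300, hold=45.6460 ⇒ V=47.7300 exercise | (k=4,j=3): S=109.3981, (K−S)⁺=29.6019, hold=27.5179 ⇒ V=29.6019 exercise | (k=4,j=4): S=131.1269, (K−S)⁺=7.8731, hold=8.3100 ⇒ V=8.3100 continue  boundary S*=109.3981
step 3: (k=3,j=0): S=69.5513, (K−S)⁺=69.4487, hold=67.3647 ⇒ V=69.4487 exercise | (k=3,j=1): S=83.3656, (K−S)⁺=55.6344, hold=53.5504 ⇒ V=55.6344 exercise | (k=3,j=2): S=99.9238, (K−S)⁺=39.0762, hold=36.9922 ⇒ V=39.0762 exercise | (k=3,j=3): S=119.7708, (K−S)⁺=19.2292, hold=17.3868 ⇒ V=19.2292 exercise  boundary S*=119.7708
step 2: (k=2,j=0): S=76.1458, (K−S)⁺=62.8542, hold=60.7702 ⇒ V=62.8542 exercise | (k=2,j=1): S=91.2700, (K−S)⁺=47.7300, hold=45.6460 ⇒ V=47.7300 exercise | (k=2,j=2): S=109.3981, (K−S)⁺=29.6019, hold=27.5179 ⇒ V=29.6019 exercise  boundary S*=109.3981
step 1: (k=1,j=0): S=83.3656, (K−S)⁺=55.6344, hold=53.5504 ⇒ V=55.6344 exercise | (k=1,j=1): S=99.9238, (K−S)⁺=39.0762, hold=36.9922 ⇒ V=39.0762 exercise  boundary S*=99.9238
step 0: (k=0,j=0): S=91.2700, (K−S)⁺=47.7300, hold=45.6460 ⇒ V=47.7300 exercise  boundary S*=91.2700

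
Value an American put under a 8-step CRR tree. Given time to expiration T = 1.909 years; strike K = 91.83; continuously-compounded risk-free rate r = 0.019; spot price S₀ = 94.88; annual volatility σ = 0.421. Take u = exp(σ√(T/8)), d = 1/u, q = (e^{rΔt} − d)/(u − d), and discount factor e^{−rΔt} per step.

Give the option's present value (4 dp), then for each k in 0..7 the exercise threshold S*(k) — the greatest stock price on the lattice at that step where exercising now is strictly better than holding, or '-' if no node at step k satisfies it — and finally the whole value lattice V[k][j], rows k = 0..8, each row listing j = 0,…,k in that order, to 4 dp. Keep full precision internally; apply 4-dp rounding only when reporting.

price = 17.9946
boundary = - - - - 41.6788 51.1953 41.6788 51.1953
tree:
17.9946
24.4673 10.5661
32.2578 15.5541 4.8088
41.0409 22.2552 7.8330 1.3024
50.1512 30.7405 12.5036 2.4217 0.0000
57.8988 40.6347 19.4170 4.5028 0.0000 0.0000
64.2061 50.1512 28.9787 8.3724 0.0000 0.0000 0.0000
69.3410 57.8988 40.6347 15.5674 0.0000 0.0000 0.0000 0.0000
73.5214 64.2061 50.1512 28.9453 0.0000 0.0000 0.0000 0.0000 0.0000

params: Δt=0.23863 u=1.22833 d=0.81411 q=0.45974 e^(-rΔt)=0.99548
t_8 payoffs: 73.5214 64.2061 50.1512 28.9453 0.0000 0.0000 0.0000 0.0000 0.0000
t_7: node(7,0) S=22.4890 payoff=69.3410 vs cont=68.9256 → 69.3410 [stop]  node(7,1) S=33.9312 payoff=57.8988 vs cont=57.4834 → 57.8988 [stop]  node(7,2) S=51.1953 payoff=40.6347 vs cont=40.2193 → 40.6347 [stop]  node(7,3) S=77.2431 payoff=14.5869 vs cont=15.5674 → 15.5674 [wait]  node(7,4) S=116.5439 payoff=0.0000 vs cont=0.0000 → 0.0000 [wait]  node(7,5) S=175.8408 payoff=0.0000 vs cont=0.0000 → 0.0000 [wait]  node(7,6) S=265.3076 payoff=0.0000 vs cont=0.0000 → 0.0000 [wait]  node(7,7) S=400.2945 payoff=0.0000 vs cont=0.0000 → 0.0000 [wait]  ⇒ S*(7)=51.1953
t_6: node(6,0) S=27.6239 payoff=64.2061 vs cont=63.7907 → 64.2061 [stop]  node(6,1) S=41.6788 payoff=50.1512 vs cont=49.7358 → 50.1512 [stop]  node(6,2) S=62.8847 payoff=28.9453 vs cont=28.9787 → 28.9787 [wait]  node(6,3) S=94.8800 payoff=0.0000 vs cont=8.3724 → 8.3724 [wait]  node(6,4) S=143.1544 payoff=0.0000 vs cont=0.0000 → 0.0000 [wait]  node(6,5) S=215.9905 payoff=0.0000 vs cont=0.0000 → 0.0000 [wait]  node(6,6) S=325.8852 payoff=0.0000 vs cont=0.0000 → 0.0000 [wait]  ⇒ S*(6)=41.6788
t_5: node(5,0) S=33.9312 payoff=57.8988 vs cont=57.4834 → 57.8988 [stop]  node(5,1) S=51.1953 payoff=40.6347 vs cont=40.2346 → 40.6347 [stop]  node(5,2) S=77.2431 payoff=14.5869 vs cont=19.4170 → 19.4170 [wait]  node(5,3) S=116.5439 payoff=0.0000 vs cont=4.5028 → 4.5028 [wait]  node(5,4) S=175.8408 payoff=0.0000 vs cont=0.0000 → 0.0000 [wait]  node(5,5) S=265.3076 payoff=0.0000 vs cont=0.0000 → 0.0000 [wait]  ⇒ S*(5)=51.1953
t_4: node(4,0) S=41.6788 payoff=50.1512 vs cont=49.7358 → 50.1512 [stop]  node(4,1) S=62.8847 payoff=28.9453 vs cont=30.7405 → 30.7405 [wait]  node(4,2) S=94.8800 payoff=0.0000 vs cont=12.5036 → 12.5036 [wait]  node(4,3) S=143.1544 payoff=0.0000 vs cont=2.4217 → 2.4217 [wait]  node(4,4) S=215.9905 payoff=0.0000 vs cont=0.0000 → 0.0000 [wait]  ⇒ S*(4)=41.6788
t_3: node(3,0) S=51.1953 payoff=40.6347 vs cont=41.0409 → 41.0409 [wait]  node(3,1) S=77.2431 payoff=14.5869 vs cont=22.2552 → 22.2552 [wait]  node(3,2) S=116.5439 payoff=0.0000 vs cont=7.8330 → 7.8330 [wait]  node(3,3) S=175.8408 payoff=0.0000 vs cont=1.3024 → 1.3024 [wait]  ⇒ S*(3)=-
t_2: node(2,0) S=62.8847 payoff=28.9453 vs cont=32.2578 → 32.2578 [wait]  node(2,1) S=94.8800 payoff=0.0000 vs cont=15.5541 → 15.5541 [wait]  node(2,2) S=143.1544 payoff=0.0000 vs cont=4.8088 → 4.8088 [wait]  ⇒ S*(2)=-
t_1: node(1,0) S=77.2431 payoff=14.5869 vs cont=24.4673 → 24.4673 [wait]  node(1,1) S=116.5439 payoff=0.0000 vs cont=10.5661 → 10.5661 [wait]  ⇒ S*(1)=-
t_0: node(0,0) S=94.8800 payoff=0.0000 vs cont=17.9946 → 17.9946 [wait]  ⇒ S*(0)=-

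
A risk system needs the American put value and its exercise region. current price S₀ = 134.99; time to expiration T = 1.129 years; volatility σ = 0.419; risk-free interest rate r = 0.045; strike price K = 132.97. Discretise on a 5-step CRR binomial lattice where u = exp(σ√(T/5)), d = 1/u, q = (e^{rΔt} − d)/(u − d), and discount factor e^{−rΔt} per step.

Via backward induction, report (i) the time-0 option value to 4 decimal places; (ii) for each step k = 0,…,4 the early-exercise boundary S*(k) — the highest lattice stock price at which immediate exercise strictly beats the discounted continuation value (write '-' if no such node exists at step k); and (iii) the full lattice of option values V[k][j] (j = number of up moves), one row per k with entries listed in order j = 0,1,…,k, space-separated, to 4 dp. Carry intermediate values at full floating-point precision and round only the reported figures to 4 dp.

price = 20.7051
boundary = - - - 74.2839 90.6491
tree:
20.7051
30.5356 10.3220
43.3647 17.0605 3.1215
58.6861 27.4199 6.0165 0.0000
72.0969 42.3209 11.5961 0.0000 0.0000
83.0865 58.6861 22.3503 0.0000 0.0000 0.0000

Δt=0.22580  u=1.22031  d=0.81947  q=0.47587  discount=0.98989
step 5 (expiry): payoffs max(K−S,0) = 83.0865 58.6861 22.3503 0.0000 0.0000 0.0000
step 4: (k=4,j=0): S=60.8731, (K−S)⁺=72.0969, hold=70.7526 ⇒ V=72.0969 exercise | (k=4,j=1): S=90.6491, (K−S)⁺=42.3209, hold=40.9766 ⇒ V=42.3209 exercise | (k=4,j=2): S=134.9900, (K−S)⁺=0.0000, hold=11.5961 ⇒ V=11.5961 continue | (k=4,j=3): S=201.0201, (K−S)⁺=0.0000, hold=0.0000 ⇒ V=0.0000 continue | (k=4,j=4): S=299.3488, (K−S)⁺=0.0000, hold=0.0000 ⇒ V=0.0000 continue  boundary S*=90.6491
step 3: (k=3,j=0): S=74.2839, (K−S)⁺=58.6861, hold=57.3418 ⇒ V=58.6861 exercise | (k=3,j=1): S=110.6197, (K−S)⁺=22.3503, hold=27.4199 ⇒ V=27.4199 continue | (k=3,j=2): S=164.7292, (K−S)⁺=0.0000, hold=6.0165 ⇒ V=6.0165 continue | (k=3,j=3): S=245.3062, (K−S)⁺=0.0000, hold=0.0000 ⇒ V=0.0000 continue  boundary S*=74.2839
step 2: (k=2,j=0): S=90.6491, (K−S)⁺=42.3209, hold=43.3647 ⇒ V=43.3647 continue | (k=2,j=1): S=134.9900, (K−S)⁺=0.0000, hold=17.0605 ⇒ V=17.0605 continue | (k=2,j=2): S=201.0201, (K−S)⁺=0.0000, hold=3.1215 ⇒ V=3.1215 continue  boundary S*=-
step 1: (k=1,j=0): S=110.6197, (K−S)⁺=22.3503, hold=30.5356 ⇒ V=30.5356 continue | (k=1,j=1): S=164.7292, (K−S)⁺=0.0000, hold=10.3220 ⇒ V=10.3220 continue  boundary S*=-
step 0: (k=0,j=0): S=134.9900, (K−S)⁺=0.0000, hold=20.7051 ⇒ V=20.7051 continue  boundary S*=-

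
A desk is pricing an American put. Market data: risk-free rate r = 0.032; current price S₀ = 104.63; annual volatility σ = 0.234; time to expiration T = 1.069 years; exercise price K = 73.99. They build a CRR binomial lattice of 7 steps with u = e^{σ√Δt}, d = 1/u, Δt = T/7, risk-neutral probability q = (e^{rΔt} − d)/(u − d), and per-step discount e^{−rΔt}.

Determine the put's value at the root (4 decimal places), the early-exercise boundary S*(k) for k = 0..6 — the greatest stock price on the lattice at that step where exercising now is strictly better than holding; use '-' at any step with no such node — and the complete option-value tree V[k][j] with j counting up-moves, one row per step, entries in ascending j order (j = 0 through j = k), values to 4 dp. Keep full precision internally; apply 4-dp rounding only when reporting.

price = 0.5338
boundary = - - - - - - 60.4469
tree:
0.5338
0.9673 0.1123
1.7284 0.2274 0.0000
3.0331 0.4606 0.0000 0.0000
5.1962 0.9331 0.0000 0.0000 0.0000
8.6057 1.8900 0.0000 0.0000 0.0000 0.0000
13.5431 3.8284 0.0000 0.0000 0.0000 0.0000 0.0000
18.8254 7.7549 0.0000 0.0000 0.0000 0.0000 0.0000 0.0000

params: Δt=0.15271 u=1.09576 d=0.91261 q=0.50390 e^(-rΔt)=0.99513
t_7 payoffs: 18.8254 7.7549 0.0000 0.0000 0.0000 0.0000 0.0000 0.0000
t_6: node(6,0) S=60.4469 payoff=13.5431 vs cont=13.1824 → 13.5431 [stop]  node(6,1) S=72.5774 payoff=1.4126 vs cont=3.8284 → 3.8284 [wait]  node(6,2) S=87.1423 payoff=0.0000 vs cont=0.0000 → 0.0000 [wait]  node(6,3) S=104.6300 payoff=0.0000 vs cont=0.0000 → 0.0000 [wait]  node(6,4) S=125.6272 payoff=0.0000 vs cont=0.0000 → 0.0000 [wait]  node(6,5) S=150.8380 payoff=0.0000 vs cont=0.0000 → 0.0000 [wait]  node(6,6) S=181.1082 payoff=0.0000 vs cont=0.0000 → 0.0000 [wait]  ⇒ S*(6)=60.4469
t_5: node(5,0) S=66.2351 payoff=7.7549 vs cont=8.6057 → 8.6057 [wait]  node(5,1) S=79.5271 payoff=0.0000 vs cont=1.8900 → 1.8900 [wait]  node(5,2) S=95.4866 payoff=0.0000 vs cont=0.0000 → 0.0000 [wait]  node(5,3) S=114.6489 payoff=0.0000 vs cont=0.0000 → 0.0000 [wait]  node(5,4) S=137.6567 payoff=0.0000 vs cont=0.0000 → 0.0000 [wait]  node(5,5) S=165.2816 payoff=0.0000 vs cont=0.0000 → 0.0000 [wait]  ⇒ S*(5)=-
t_4: node(4,0) S=72.5774 payoff=1.4126 vs cont=5.1962 → 5.1962 [wait]  node(4,1) S=87.1423 payoff=0.0000 vs cont=0.9331 → 0.9331 [wait]  node(4,2) S=104.6300 payoff=0.0000 vs cont=0.0000 → 0.0000 [wait]  node(4,3) S=125.6272 payoff=0.0000 vs cont=0.0000 → 0.0000 [wait]  node(4,4) S=150.8380 payoff=0.0000 vs cont=0.0000 → 0.0000 [wait]  ⇒ S*(4)=-
t_3: node(3,0) S=79.5271 payoff=0.0000 vs cont=3.0331 → 3.0331 [wait]  node(3,1) S=95.4866 payoff=0.0000 vs cont=0.4606 → 0.4606 [wait]  node(3,2) S=114.6489 payoff=0.0000 vs cont=0.0000 → 0.0000 [wait]  node(3,3) S=137.6567 payoff=0.0000 vs cont=0.0000 → 0.0000 [wait]  ⇒ S*(3)=-
t_2: node(2,0) S=87.1423 payoff=0.0000 vs cont=1.7284 → 1.7284 [wait]  node(2,1) S=104.6300 payoff=0.0000 vs cont=0.2274 → 0.2274 [wait]  node(2,2) S=125.6272 payoff=0.0000 vs cont=0.0000 → 0.0000 [wait]  ⇒ S*(2)=-
t_1: node(1,0) S=95.4866 payoff=0.0000 vs cont=0.9673 → 0.9673 [wait]  node(1,1) S=114.6489 payoff=0.0000 vs cont=0.1123 → 0.1123 [wait]  ⇒ S*(1)=-
t_0: node(0,0) S=104.6300 payoff=0.0000 vs cont=0.5338 → 0.5338 [wait]  ⇒ S*(0)=-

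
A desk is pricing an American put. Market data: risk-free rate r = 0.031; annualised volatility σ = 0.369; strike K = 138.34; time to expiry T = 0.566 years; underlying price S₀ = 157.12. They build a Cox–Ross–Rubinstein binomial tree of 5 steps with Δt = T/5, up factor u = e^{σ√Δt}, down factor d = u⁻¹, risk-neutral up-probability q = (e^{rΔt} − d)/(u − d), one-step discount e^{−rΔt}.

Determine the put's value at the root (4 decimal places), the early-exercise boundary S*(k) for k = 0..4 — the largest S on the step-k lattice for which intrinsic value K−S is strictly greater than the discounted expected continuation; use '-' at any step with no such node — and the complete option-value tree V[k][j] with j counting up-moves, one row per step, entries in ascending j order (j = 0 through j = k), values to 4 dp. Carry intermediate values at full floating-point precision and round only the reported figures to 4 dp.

Δt=0.11320  u=1.13219  d=0.88325  q=0.48312  discount=0.99650
step 5 (expiry): payoffs max(K−S,0) = 53.8819 30.0777 0.0000 0.0000 0.0000 0.0000
step 4: (k=4,j=0): S=95.6223, (K−S)⁺=42.7177, hold=42.2330 ⇒ V=42.7177 exercise | (k=4,j=1): S=122.5732, (K−S)⁺=15.7668, hold=15.4920 ⇒ V=15.7668 exercise | (k=4,j=2): S=157.1200, (K−S)⁺=0.0000, hold=0.0000 ⇒ V=0.0000 continue | (k=4,j=3): S=201.4037, (K−S)⁺=0.0000, hold=0.0000 ⇒ V=0.0000 continue | (k=4,j=4): S=258.1687, (K−S)⁺=0.0000, hold=0.0000 ⇒ V=0.0000 continue  boundary S*=122.5732
step 3: (k=3,j=0): S=108.2623, (K−S)⁺=30.0777, hold=29.5930 ⇒ V=30.0777 exercise | (k=3,j=1): S=138.7757, (K−S)⁺=0.0000, hold=8.1210 ⇒ V=8.1210 continue | (k=3,j=2): S=177.8892, (K−S)⁺=0.0000, hold=0.0000 ⇒ V=0.0000 continue | (k=3,j=3): S=228.0266, (K−S)⁺=0.0000, hold=0.0000 ⇒ V=0.0000 continue  boundary S*=108.2623
step 2: (k=2,j=0): S=122.5732, (K−S)⁺=15.7668, hold=19.4017 ⇒ V=19.4017 continue | (k=2,j=1): S=157.1200, (K−S)⁺=0.0000, hold=4.1828 ⇒ V=4.1828 continue | (k=2,j=2): S=201.4037, (K−S)⁺=0.0000, hold=0.0000 ⇒ V=0.0000 continue  boundary S*=-
step 1: (k=1,j=0): S=138.7757, (K−S)⁺=0.0000, hold=12.0069 ⇒ V=12.0069 continue | (k=1,j=1): S=177.8892, (K−S)⁺=0.0000, hold=2.1544 ⇒ V=2.1544 continue  boundary S*=-
step 0: (k=0,j=0): S=157.1200, (K−S)⁺=0.0000, hold=7.2215 ⇒ V=7.2215 continue  boundary S*=-

price = 7.2215
boundary = - - - 108.2623 122.5732
tree:
7.2215
12.0069 2.1544
19.4017 4.1828 0.0000
30.0777 8.1210 0.0000 0.0000
42.7177 15.7668 0.0000 0.0000 0.0000
53.8819 30.0777 0.0000 0.0000 0.0000 0.0000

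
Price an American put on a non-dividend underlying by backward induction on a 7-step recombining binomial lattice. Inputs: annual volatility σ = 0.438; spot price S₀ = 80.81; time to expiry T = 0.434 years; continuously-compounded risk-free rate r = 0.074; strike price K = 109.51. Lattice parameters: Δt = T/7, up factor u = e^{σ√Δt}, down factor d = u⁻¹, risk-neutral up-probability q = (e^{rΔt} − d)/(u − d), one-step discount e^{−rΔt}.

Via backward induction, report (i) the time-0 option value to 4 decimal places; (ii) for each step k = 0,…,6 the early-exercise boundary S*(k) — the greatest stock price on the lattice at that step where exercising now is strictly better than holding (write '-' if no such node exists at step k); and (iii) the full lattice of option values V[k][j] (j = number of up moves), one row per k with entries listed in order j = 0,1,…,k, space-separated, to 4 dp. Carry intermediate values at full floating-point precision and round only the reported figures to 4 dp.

params: Δt=0.06200 u=1.11523 d=0.89668 q=0.49380 e^(-rΔt)=0.99542
t_7 payoffs: 71.8472 62.6673 51.2499 37.0496 19.3882 0.0000 0.0000 0.0000
t_6: node(6,0) S=42.0027 payoff=67.5073 vs cont=67.0060 → 67.5073 [stop]  node(6,1) S=52.2404 payoff=57.2696 vs cont=56.7683 → 57.2696 [stop]  node(6,2) S=64.9734 payoff=44.5366 vs cont=44.0353 → 44.5366 [stop]  node(6,3) S=80.8100 payoff=28.7000 vs cont=28.1987 → 28.7000 [stop]  node(6,4) S=100.5066 payoff=9.0034 vs cont=9.7693 → 9.7693 [wait]  node(6,5) S=125.0039 payoff=0.0000 vs cont=0.0000 → 0.0000 [wait]  node(6,6) S=155.4723 payoff=0.0000 vs cont=0.0000 → 0.0000 [wait]  ⇒ S*(6)=80.8100
t_5: node(5,0) S=46.8427 payoff=62.6673 vs cont=62.1660 → 62.6673 [stop]  node(5,1) S=58.2601 payoff=51.2499 vs cont=50.7486 → 51.2499 [stop]  node(5,2) S=72.4604 payoff=37.0496 vs cont=36.5484 → 37.0496 [stop]  node(5,3) S=90.1218 payoff=19.3882 vs cont=19.2634 → 19.3882 [stop]  node(5,4) S=112.0880 payoff=0.0000 vs cont=4.9226 → 4.9226 [wait]  node(5,5) S=139.4082 payoff=0.0000 vs cont=0.0000 → 0.0000 [wait]  ⇒ S*(5)=90.1218
t_4: node(4,0) S=52.2404 payoff=57.2696 vs cont=56.7683 → 57.2696 [stop]  node(4,1) S=64.9734 payoff=44.5366 vs cont=44.0353 → 44.5366 [stop]  node(4,2) S=80.8100 payoff=28.7000 vs cont=28.1987 → 28.7000 [stop]  node(4,3) S=100.5066 payoff=9.0034 vs cont=12.1890 → 12.1890 [wait]  node(4,4) S=125.0039 payoff=0.0000 vs cont=2.4804 → 2.4804 [wait]  ⇒ S*(4)=80.8100
t_3: node(3,0) S=58.2601 payoff=51.2499 vs cont=50.7486 → 51.2499 [stop]  node(3,1) S=72.4604 payoff=37.0496 vs cont=36.5484 → 37.0496 [stop]  node(3,2) S=90.1218 payoff=19.3882 vs cont=20.4528 → 20.4528 [wait]  node(3,3) S=112.0880 payoff=0.0000 vs cont=7.3610 → 7.3610 [wait]  ⇒ S*(3)=72.4604
t_2: node(2,0) S=64.9734 payoff=44.5366 vs cont=44.0353 → 44.5366 [stop]  node(2,1) S=80.8100 payoff=28.7000 vs cont=28.7220 → 28.7220 [wait]  node(2,2) S=100.5066 payoff=9.0034 vs cont=13.9240 → 13.9240 [wait]  ⇒ S*(2)=64.9734
t_1: node(1,0) S=72.4604 payoff=37.0496 vs cont=36.5592 → 37.0496 [stop]  node(1,1) S=90.1218 payoff=19.3882 vs cont=21.3167 → 21.3167 [wait]  ⇒ S*(1)=72.4604
t_0: node(0,0) S=80.8100 payoff=28.7000 vs cont=29.1466 → 29.1466 [wait]  ⇒ S*(0)=-

price = 29.1466
boundary = - 72.4604 64.9734 72.4604 80.8100 90.1218 80.8100
tree:
29.1466
37.0496 21.3167
44.5366 28.7220 13.9240
51.2499 37.0496 20.4528 7.3610
57.2696 44.5366 28.7000 12.1890 2.4804
62.6673 51.2499 37.0496 19.3882 4.9226 0.0000
67.5073 57.2696 44.5366 28.7000 9.7693 0.0000 0.0000
71.8472 62.6673 51.2499 37.0496 19.3882 0.0000 0.0000 0.0000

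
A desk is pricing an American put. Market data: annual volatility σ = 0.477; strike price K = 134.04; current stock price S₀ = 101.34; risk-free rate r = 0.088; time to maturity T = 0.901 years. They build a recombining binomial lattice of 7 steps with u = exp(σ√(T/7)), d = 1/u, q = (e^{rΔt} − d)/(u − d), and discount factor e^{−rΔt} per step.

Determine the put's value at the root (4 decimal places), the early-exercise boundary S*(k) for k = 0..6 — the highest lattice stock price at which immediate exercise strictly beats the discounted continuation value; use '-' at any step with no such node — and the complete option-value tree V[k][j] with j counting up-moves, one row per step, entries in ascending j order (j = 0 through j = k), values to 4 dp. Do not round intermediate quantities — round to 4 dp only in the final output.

price = 36.6796
boundary = - 85.4002 71.9677 85.4002 71.9677 85.4002 101.3400
tree:
36.6796
48.6398 25.1051
62.0723 35.5932 14.7913
73.3921 48.6398 22.8648 6.7465
82.9314 62.0723 34.1278 11.6940 1.7629
90.9703 73.3921 48.6398 19.8428 3.4991 0.0000
97.7447 82.9314 62.0723 32.7000 6.9452 0.0000 0.0000
103.4536 90.9703 73.3921 48.6398 13.7851 0.0000 0.0000 0.0000

Δt=0.12871, u=1.18665, d=0.84271, q=0.49044, disc=e^(-rΔt)=0.98874
k=7 terminal: V=max(K-S,0) → 103.4536 90.9703 73.3921 48.6398 13.7851 0.0000 0.0000 0.0000
k=6: j=0 S=36.2953 intr=97.7447 cont=96.2350 V=97.7447[EX]; j=1 S=51.1086 intr=82.9314 cont=81.4217 V=82.9314[EX]; j=2 S=71.9677 intr=62.0723 cont=60.5627 V=62.0723[EX]; j=3 S=101.3400 intr=32.7000 cont=31.1903 V=32.7000[EX]; j=4 S=142.7002 intr=0.0000 cont=6.9452 V=6.9452[hold]; j=5 S=200.9407 intr=0.0000 cont=0.0000 V=0.0000[hold]; j=6 S=282.9512 intr=0.0000 cont=0.0000 V=0.0000[hold]  S*(6)=101.3400
k=5: j=0 S=43.0697 intr=90.9703 cont=89.4606 V=90.9703[EX]; j=1 S=60.6479 intr=73.3921 cont=71.8824 V=73.3921[EX]; j=2 S=85.4002 intr=48.6398 cont=47.1301 V=48.6398[EX]; j=3 S=120.2549 intr=13.7851 cont=19.8428 V=19.8428[hold]; j=4 S=169.3348 intr=0.0000 cont=3.4991 V=3.4991[hold]; j=5 S=238.4459 intr=0.0000 cont=0.0000 V=0.0000[hold]  S*(5)=85.4002
k=4: j=0 S=51.1086 intr=82.9314 cont=81.4217 V=82.9314[EX]; j=1 S=71.9677 intr=62.0723 cont=60.5627 V=62.0723[EX]; j=2 S=101.3400 intr=32.7000 cont=34.1278 V=34.1278[hold]; j=3 S=142.7002 intr=0.0000 cont=11.6940 V=11.6940[hold]; j=4 S=200.9407 intr=0.0000 cont=1.7629 V=1.7629[hold]  S*(4)=71.9677
k=3: j=0 S=60.6479 intr=73.3921 cont=71.8824 V=73.3921[EX]; j=1 S=85.4002 intr=48.6398 cont=47.8224 V=48.6398[EX]; j=2 S=120.2549 intr=13.7851 cont=22.8648 V=22.8648[hold]; j=3 S=169.3348 intr=0.0000 cont=6.7465 V=6.7465[hold]  S*(3)=85.4002
k=2: j=0 S=71.9677 intr=62.0723 cont=60.5627 V=62.0723[EX]; j=1 S=101.3400 intr=32.7000 cont=35.5932 V=35.5932[hold]; j=2 S=142.7002 intr=0.0000 cont=14.7913 V=14.7913[hold]  S*(2)=71.9677
k=1: j=0 S=85.4002 intr=48.6398 cont=48.5330 V=48.6398[EX]; j=1 S=120.2549 intr=13.7851 cont=25.1051 V=25.1051[hold]  S*(1)=85.4002
k=0: j=0 S=101.3400 intr=32.7000 cont=36.6796 V=36.6796[hold]  S*(0)=-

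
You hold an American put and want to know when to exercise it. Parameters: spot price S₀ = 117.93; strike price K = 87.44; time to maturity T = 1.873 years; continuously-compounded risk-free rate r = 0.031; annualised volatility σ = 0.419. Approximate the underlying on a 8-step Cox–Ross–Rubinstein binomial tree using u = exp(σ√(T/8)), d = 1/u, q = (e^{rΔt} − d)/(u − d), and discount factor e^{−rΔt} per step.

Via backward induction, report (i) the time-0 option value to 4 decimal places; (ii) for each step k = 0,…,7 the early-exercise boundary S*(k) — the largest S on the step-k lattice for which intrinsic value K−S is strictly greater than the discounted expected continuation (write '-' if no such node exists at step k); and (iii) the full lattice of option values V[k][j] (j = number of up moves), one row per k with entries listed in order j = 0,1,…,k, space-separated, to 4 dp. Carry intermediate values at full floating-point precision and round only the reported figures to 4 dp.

price = 9.5860
boundary = - - - - - 42.7939 52.4119 64.1917
tree:
9.5860
13.8663 4.8567
19.5552 7.5982 1.8077
26.7581 11.6500 3.0983 0.3648
35.3158 17.4211 5.2537 0.6898 0.0000
44.6461 25.2314 8.7903 1.3045 0.0000 0.0000
52.4992 35.0281 14.4583 2.4668 0.0000 0.0000 0.0000
58.9111 44.6461 23.2483 4.6647 0.0000 0.0000 0.0000 0.0000
64.1464 52.4992 35.0281 8.8211 0.0000 0.0000 0.0000 0.0000 0.0000

Δt=0.23412, u=1.22475, d=0.81649, q=0.46733, disc=e^(-rΔt)=0.99277
k=8 terminal: V=max(K-S,0) → 64.1464 52.4992 35.0281 8.8211 0.0000 0.0000 0.0000 0.0000 0.0000
k=7: j=0 S=28.5289 intr=58.9111 cont=58.2788 V=58.9111[EX]; j=1 S=42.7939 intr=44.6461 cont=44.0138 V=44.6461[EX]; j=2 S=64.1917 intr=23.2483 cont=22.6160 V=23.2483[EX]; j=3 S=96.2888 intr=0.0000 cont=4.6647 V=4.6647[hold]; j=4 S=144.4351 intr=0.0000 cont=0.0000 V=0.0000[hold]; j=5 S=216.6556 intr=0.0000 cont=0.0000 V=0.0000[hold]; j=6 S=324.9878 intr=0.0000 cont=0.0000 V=0.0000[hold]; j=7 S=487.4883 intr=0.0000 cont=0.0000 V=0.0000[hold]  S*(7)=64.1917
k=6: j=0 S=34.9408 intr=52.4992 cont=51.8669 V=52.4992[EX]; j=1 S=52.4119 intr=35.0281 cont=34.3957 V=35.0281[EX]; j=2 S=78.6189 intr=8.8211 cont=14.4583 V=14.4583[hold]; j=3 S=117.9300 intr=0.0000 cont=2.4668 V=2.4668[hold]; j=4 S=176.8974 intr=0.0000 cont=0.0000 V=0.0000[hold]; j=5 S=265.3496 intr=0.0000 cont=0.0000 V=0.0000[hold]; j=6 S=398.0298 intr=0.0000 cont=0.0000 V=0.0000[hold]  S*(6)=52.4119
k=5: j=0 S=42.7939 intr=44.6461 cont=44.0138 V=44.6461[EX]; j=1 S=64.1917 intr=23.2483 cont=25.2314 V=25.2314[hold]; j=2 S=96.2888 intr=0.0000 cont=8.7903 V=8.7903[hold]; j=3 S=144.4351 intr=0.0000 cont=1.3045 V=1.3045[hold]; j=4 S=216.6556 intr=0.0000 cont=0.0000 V=0.0000[hold]; j=5 S=324.9878 intr=0.0000 cont=0.0000 V=0.0000[hold]  S*(5)=42.7939
k=4: j=0 S=52.4119 intr=35.0281 cont=35.3158 V=35.3158[hold]; j=1 S=78.6189 intr=8.8211 cont=17.4211 V=17.4211[hold]; j=2 S=117.9300 intr=0.0000 cont=5.2537 V=5.2537[hold]; j=3 S=176.8974 intr=0.0000 cont=0.6898 V=0.6898[hold]; j=4 S=265.3496 intr=0.0000 cont=0.0000 V=0.0000[hold]  S*(4)=-
k=3: j=0 S=64.1917 intr=23.2483 cont=26.7581 V=26.7581[hold]; j=1 S=96.2888 intr=0.0000 cont=11.6500 V=11.6500[hold]; j=2 S=144.4351 intr=0.0000 cont=3.0983 V=3.0983[hold]; j=3 S=216.6556 intr=0.0000 cont=0.3648 V=0.3648[hold]  S*(3)=-
k=2: j=0 S=78.6189 intr=8.8211 cont=19.5552 V=19.5552[hold]; j=1 S=117.9300 intr=0.0000 cont=7.5982 V=7.5982[hold]; j=2 S=176.8974 intr=0.0000 cont=1.8077 V=1.8077[hold]  S*(2)=-
k=1: j=0 S=96.2888 intr=0.0000 cont=13.8663 V=13.8663[hold]; j=1 S=144.4351 intr=0.0000 cont=4.8567 V=4.8567[hold]  S*(1)=-
k=0: j=0 S=117.9300 intr=0.0000 cont=9.5860 V=9.5860[hold]  S*(0)=-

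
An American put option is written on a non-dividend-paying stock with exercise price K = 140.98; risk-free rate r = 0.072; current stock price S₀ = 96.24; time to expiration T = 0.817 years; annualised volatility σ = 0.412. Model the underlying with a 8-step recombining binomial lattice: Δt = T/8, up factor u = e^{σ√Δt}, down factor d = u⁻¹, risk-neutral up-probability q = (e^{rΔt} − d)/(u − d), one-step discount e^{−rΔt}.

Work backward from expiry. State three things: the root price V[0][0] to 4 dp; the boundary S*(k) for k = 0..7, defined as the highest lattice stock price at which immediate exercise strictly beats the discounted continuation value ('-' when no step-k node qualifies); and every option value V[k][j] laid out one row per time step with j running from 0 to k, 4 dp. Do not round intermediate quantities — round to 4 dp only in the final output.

price = 45.1056
boundary = - 84.3675 96.2400 84.3675 96.2400 84.3675 96.2400 109.7832
tree:
45.1056
56.6125 34.0423
67.0204 44.7400 23.6393
76.1443 56.6125 33.1431 14.2989
84.1427 67.0204 44.7400 21.8097 6.8518
91.1543 76.1443 56.6125 32.0157 11.7260 1.9829
97.3010 84.1427 67.0204 44.7400 19.5156 3.9562 0.0000
102.6894 91.1543 76.1443 56.6125 31.1968 7.8931 0.0000 0.0000
107.4130 97.3010 84.1427 67.0204 44.7400 15.7477 0.0000 0.0000 0.0000

Δt=0.10212, u=1.14072, d=0.87664, q=0.49508, disc=e^(-rΔt)=0.99267
k=8 terminal: V=max(K-S,0) → 107.4130 97.3010 84.1427 67.0204 44.7400 15.7477 0.0000 0.0000 0.0000
k=7: j=0 S=38.2906 intr=102.6894 cont=101.6565 V=102.6894[EX]; j=1 S=49.8257 intr=91.1543 cont=90.1215 V=91.1543[EX]; j=2 S=64.8357 intr=76.1443 cont=75.1115 V=76.1443[EX]; j=3 S=84.3675 intr=56.6125 cont=55.5797 V=56.6125[EX]; j=4 S=109.7832 intr=31.1968 cont=30.1639 V=31.1968[EX]; j=5 S=142.8555 intr=0.0000 cont=7.8931 V=7.8931[hold]; j=6 S=185.8908 intr=0.0000 cont=0.0000 V=0.0000[hold]; j=7 S=241.8905 intr=0.0000 cont=0.0000 V=0.0000[hold]  S*(7)=109.7832
k=6: j=0 S=43.6790 intr=97.3010 cont=96.2682 V=97.3010[EX]; j=1 S=56.8373 intr=84.1427 cont=83.1098 V=84.1427[EX]; j=2 S=73.9596 intr=67.0204 cont=65.9875 V=67.0204[EX]; j=3 S=96.2400 intr=44.7400 cont=43.7072 V=44.7400[EX]; j=4 S=125.2323 intr=15.7477 cont=19.5156 V=19.5156[hold]; j=5 S=162.9586 intr=0.0000 cont=3.9562 V=3.9562[hold]; j=6 S=212.0500 intr=0.0000 cont=0.0000 V=0.0000[hold]  S*(6)=96.2400
k=5: j=0 S=49.8257 intr=91.1543 cont=90.1215 V=91.1543[EX]; j=1 S=64.8357 intr=76.1443 cont=75.1115 V=76.1443[EX]; j=2 S=84.3675 intr=56.6125 cont=55.5797 V=56.6125[EX]; j=3 S=109.7832 intr=31.1968 cont=32.0157 V=32.0157[hold]; j=4 S=142.8555 intr=0.0000 cont=11.7260 V=11.7260[hold]; j=5 S=185.8908 intr=0.0000 cont=1.9829 V=1.9829[hold]  S*(5)=84.3675
k=4: j=0 S=56.8373 intr=84.1427 cont=83.1098 V=84.1427[EX]; j=1 S=73.9596 intr=67.0204 cont=65.9875 V=67.0204[EX]; j=2 S=96.2400 intr=44.7400 cont=44.1096 V=44.7400[EX]; j=3 S=125.2323 intr=15.7477 cont=21.8097 V=21.8097[hold]; j=4 S=162.9586 intr=0.0000 cont=6.8518 V=6.8518[hold]  S*(4)=96.2400
k=3: j=0 S=64.8357 intr=76.1443 cont=75.1115 V=76.1443[EX]; j=1 S=84.3675 intr=56.6125 cont=55.5797 V=56.6125[EX]; j=2 S=109.7832 intr=31.1968 cont=33.1431 V=33.1431[hold]; j=3 S=142.8555 intr=0.0000 cont=14.2989 V=14.2989[hold]  S*(3)=84.3675
k=2: j=0 S=73.9596 intr=67.0204 cont=65.9875 V=67.0204[EX]; j=1 S=96.2400 intr=44.7400 cont=44.6637 V=44.7400[EX]; j=2 S=125.2323 intr=15.7477 cont=23.6393 V=23.6393[hold]  S*(2)=96.2400
k=1: j=0 S=84.3675 intr=56.6125 cont=55.5797 V=56.6125[EX]; j=1 S=109.7832 intr=31.1968 cont=34.0423 V=34.0423[hold]  S*(1)=84.3675
k=0: j=0 S=96.2400 intr=44.7400 cont=45.1056 V=45.1056[hold]  S*(0)=-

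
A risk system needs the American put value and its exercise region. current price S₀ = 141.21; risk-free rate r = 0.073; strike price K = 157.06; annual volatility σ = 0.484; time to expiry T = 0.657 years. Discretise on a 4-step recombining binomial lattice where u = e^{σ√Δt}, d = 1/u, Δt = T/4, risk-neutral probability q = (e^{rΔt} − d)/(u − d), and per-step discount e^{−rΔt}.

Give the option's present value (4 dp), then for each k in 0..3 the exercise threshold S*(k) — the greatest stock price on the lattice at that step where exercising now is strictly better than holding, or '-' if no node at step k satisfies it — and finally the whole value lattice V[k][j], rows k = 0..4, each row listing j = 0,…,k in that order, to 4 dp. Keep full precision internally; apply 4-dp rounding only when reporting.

price = 29.2390
boundary = - - 95.3867 116.0584
tree:
29.2390
43.4189 14.7121
61.6733 24.8625 4.1575
78.6631 41.0016 8.1176 0.0000
92.6267 61.6733 15.8500 0.0000 0.0000

Δt=0.16425  u=1.21671  d=0.82189  q=0.48167  discount=0.98808
step 4 (expiry): payoffs max(K−S,0) = 92.6267 61.6733 15.8500 0.0000 0.0000
step 3: (k=3,j=0): S=78.3969, (K−S)⁺=78.6631, hold=76.7911 ⇒ V=78.6631 exercise | (k=3,j=1): S=116.0584, (K−S)⁺=41.0016, hold=39.1296 ⇒ V=41.0016 exercise | (k=3,j=2): S=171.8123, (K−S)⁺=0.0000, hold=8.1176 ⇒ V=8.1176 continue | (k=3,j=3): S=254.3500, (K−S)⁺=0.0000, hold=0.0000 ⇒ V=0.0000 continue  boundary S*=116.0584
step 2: (k=2,j=0): S=95.3867, (K−S)⁺=61.6733, hold=59.8013 ⇒ V=61.6733 exercise | (k=2,j=1): S=141.2100, (K−S)⁺=15.8500, hold=24.8625 ⇒ V=24.8625 continue | (k=2,j=2): S=209.0465, (K−S)⁺=0.0000, hold=4.1575 ⇒ V=4.1575 continue  boundary S*=95.3867
step 1: (k=1,j=0): S=116.0584, (K−S)⁺=41.0016, hold=43.4189 ⇒ V=43.4189 continue | (k=1,j=1): S=171.8123, (K−S)⁺=0.0000, hold=14.7121 ⇒ V=14.7121 continue  boundary S*=-
step 0: (k=0,j=0): S=141.2100, (K−S)⁺=15.8500, hold=29.2390 ⇒ V=29.2390 continue  boundary S*=-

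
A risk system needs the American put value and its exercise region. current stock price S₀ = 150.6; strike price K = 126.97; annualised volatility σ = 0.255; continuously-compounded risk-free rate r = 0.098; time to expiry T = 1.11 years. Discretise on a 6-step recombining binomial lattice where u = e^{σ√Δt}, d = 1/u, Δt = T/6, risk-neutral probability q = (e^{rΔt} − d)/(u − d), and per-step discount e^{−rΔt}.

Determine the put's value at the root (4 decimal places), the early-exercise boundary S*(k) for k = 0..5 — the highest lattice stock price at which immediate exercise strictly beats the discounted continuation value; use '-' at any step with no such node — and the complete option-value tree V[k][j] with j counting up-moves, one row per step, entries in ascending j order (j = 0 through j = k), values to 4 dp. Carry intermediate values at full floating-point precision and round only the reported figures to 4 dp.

price = 3.2309
boundary = - - - 108.3740 97.1163 108.3740
tree:
3.2309
5.9684 1.1499
10.7263 2.3630 0.2184
18.5960 4.7910 0.5006 0.0000
29.8537 9.5476 1.1478 0.0000 0.0000
39.9421 18.5960 2.6315 0.0000 0.0000 0.0000
48.9824 29.8537 6.0332 0.0000 0.0000 0.0000 0.0000

Δt=0.18500  u=1.11592  d=0.89612  q=0.55584  discount=0.98203
step 6 (expiry): payoffs max(K−S,0) = 48.9824 29.8537 6.0332 0.0000 0.0000 0.0000 0.0000
step 5: (k=5,j=0): S=87.0279, (K−S)⁺=39.9421, hold=37.6608 ⇒ V=39.9421 exercise | (k=5,j=1): S=108.3740, (K−S)⁺=18.5960, hold=16.3148 ⇒ V=18.5960 exercise | (k=5,j=2): S=134.9558, (K−S)⁺=0.0000, hold=2.6315 ⇒ V=2.6315 continue | (k=5,j=3): S=168.0576, (K−S)⁺=0.0000, hold=0.0000 ⇒ V=0.0000 continue | (k=5,j=4): S=209.2786, (K−S)⁺=0.0000, hold=0.0000 ⇒ V=0.0000 continue | (k=5,j=5): S=260.6101, (K−S)⁺=0.0000, hold=0.0000 ⇒ V=0.0000 continue  boundary S*=108.3740
step 4: (k=4,j=0): S=97.1163, (K−S)⁺=29.8537, hold=27.5725 ⇒ V=29.8537 exercise | (k=4,j=1): S=120.9368, (K−S)⁺=6.0332, hold=9.5476 ⇒ V=9.5476 continue | (k=4,j=2): S=150.6000, (K−S)⁺=0.0000, hold=1.1478 ⇒ V=1.1478 continue | (k=4,j=3): S=187.5390, (K−S)⁺=0.0000, hold=0.0000 ⇒ V=0.0000 continue | (k=4,j=4): S=233.5383, (K−S)⁺=0.0000, hold=0.0000 ⇒ V=0.0000 continue  boundary S*=97.1163
step 3: (k=3,j=0): S=108.3740, (K−S)⁺=18.5960, hold=18.2331 ⇒ V=18.5960 exercise | (k=3,j=1): S=134.9558, (K−S)⁺=0.0000, hold=4.7910 ⇒ V=4.7910 continue | (k=3,j=2): S=168.0576, (K−S)⁺=0.0000, hold=0.5006 ⇒ V=0.5006 continue | (k=3,j=3): S=209.2786, (K−S)⁺=0.0000, hold=0.0000 ⇒ V=0.0000 continue  boundary S*=108.3740
step 2: (k=2,j=0): S=120.9368, (K−S)⁺=6.0332, hold=10.7263 ⇒ V=10.7263 continue | (k=2,j=1): S=150.6000, (K−S)⁺=0.0000, hold=2.3630 ⇒ V=2.3630 continue | (k=2,j=2): S=187.5390, (K−S)⁺=0.0000, hold=0.2184 ⇒ V=0.2184 continue  boundary S*=-
step 1: (k=1,j=0): S=134.9558, (K−S)⁺=0.0000, hold=5.9684 ⇒ V=5.9684 continue | (k=1,j=1): S=168.0576, (K−S)⁺=0.0000, hold=1.1499 ⇒ V=1.1499 continue  boundary S*=-
step 0: (k=0,j=0): S=150.6000, (K−S)⁺=0.0000, hold=3.2309 ⇒ V=3.2309 continue  boundary S*=-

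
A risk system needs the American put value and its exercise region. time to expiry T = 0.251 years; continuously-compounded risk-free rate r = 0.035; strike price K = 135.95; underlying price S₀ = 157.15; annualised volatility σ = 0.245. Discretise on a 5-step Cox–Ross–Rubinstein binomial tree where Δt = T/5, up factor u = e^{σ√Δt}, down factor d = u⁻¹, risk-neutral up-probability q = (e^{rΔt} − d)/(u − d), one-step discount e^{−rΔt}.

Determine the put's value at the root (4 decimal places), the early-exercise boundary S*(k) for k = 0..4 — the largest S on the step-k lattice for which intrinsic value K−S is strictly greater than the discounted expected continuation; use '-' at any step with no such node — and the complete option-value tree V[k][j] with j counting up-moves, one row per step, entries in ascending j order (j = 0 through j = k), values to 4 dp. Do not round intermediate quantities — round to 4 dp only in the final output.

price = 0.9211
boundary = - - - - 126.1698
tree:
0.9211
1.6903 0.1621
3.0729 0.3263 0.0000
5.5220 0.6568 0.0000 0.0000
9.7802 1.3220 0.0000 0.0000 0.0000
16.5194 2.6608 0.0000 0.0000 0.0000 0.0000

Δt=0.05020  u=1.05643  d=0.94659  q=0.50229  discount=0.99824
step 5 (expiry): payoffs max(K−S,0) = 16.5194 2.6608 0.0000 0.0000 0.0000 0.0000
step 4: (k=4,j=0): S=126.1698, (K−S)⁺=9.7802, hold=9.5416 ⇒ V=9.7802 exercise | (k=4,j=1): S=140.8104, (K−S)⁺=0.0000, hold=1.3220 ⇒ V=1.3220 continue | (k=4,j=2): S=157.1500, (K−S)⁺=0.0000, hold=0.0000 ⇒ V=0.0000 continue | (k=4,j=3): S=175.3856, (K−S)⁺=0.0000, hold=0.0000 ⇒ V=0.0000 continue | (k=4,j=4): S=195.7373, (K−S)⁺=0.0000, hold=0.0000 ⇒ V=0.0000 continue  boundary S*=126.1698
step 3: (k=3,j=0): S=133.2892, (K−S)⁺=2.6608, hold=5.5220 ⇒ V=5.5220 continue | (k=3,j=1): S=148.7560, (K−S)⁺=0.0000, hold=0.6568 ⇒ V=0.6568 continue | (k=3,j=2): S=166.0176, (K−S)⁺=0.0000, hold=0.0000 ⇒ V=0.0000 continue | (k=3,j=3): S=185.2822, (K−S)⁺=0.0000, hold=0.0000 ⇒ V=0.0000 continue  boundary S*=-
step 2: (k=2,j=0): S=140.8104, (K−S)⁺=0.0000, hold=3.0729 ⇒ V=3.0729 continue | (k=2,j=1): S=157.1500, (K−S)⁺=0.0000, hold=0.3263 ⇒ V=0.3263 continue | (k=2,j=2): S=175.3856, (K−S)⁺=0.0000, hold=0.0000 ⇒ V=0.0000 continue  boundary S*=-
step 1: (k=1,j=0): S=148.7560, (K−S)⁺=0.0000, hold=1.6903 ⇒ V=1.6903 continue | (k=1,j=1): S=166.0176, (K−S)⁺=0.0000, hold=0.1621 ⇒ V=0.1621 continue  boundary S*=-
step 0: (k=0,j=0): S=157.1500, (K−S)⁺=0.0000, hold=0.9211 ⇒ V=0.9211 continue  boundary S*=-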